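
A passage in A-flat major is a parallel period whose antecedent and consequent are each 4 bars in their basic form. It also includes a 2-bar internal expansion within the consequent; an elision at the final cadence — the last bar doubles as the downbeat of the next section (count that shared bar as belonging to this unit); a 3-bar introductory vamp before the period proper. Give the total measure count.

13 measures

Basic parallel period: 4 + 4 = 8 bars.
8 (basic form) + 2 (internal expansion) + 3 (introduction) = 13.
The elision shares a bar with the next section but does not change this unit's count.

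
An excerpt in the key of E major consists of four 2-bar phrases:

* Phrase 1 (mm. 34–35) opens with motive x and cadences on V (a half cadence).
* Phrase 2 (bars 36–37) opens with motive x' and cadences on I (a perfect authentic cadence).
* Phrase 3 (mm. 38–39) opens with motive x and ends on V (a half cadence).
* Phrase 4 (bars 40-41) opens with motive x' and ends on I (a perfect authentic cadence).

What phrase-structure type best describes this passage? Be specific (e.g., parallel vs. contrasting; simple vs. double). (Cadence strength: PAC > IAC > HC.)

The cadence pattern HC–PAC–HC–PAC is weak–strong twice, and phrases 3–4 restate phrases 1–2: a period heard twice, not a double period (which would end weakly at phrase 2).

repeated period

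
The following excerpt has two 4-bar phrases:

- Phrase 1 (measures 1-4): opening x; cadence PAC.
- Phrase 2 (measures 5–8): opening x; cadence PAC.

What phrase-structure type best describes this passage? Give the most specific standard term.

repeated phrase

Both phrases have the same opening (x) and the same cadence (perfect authentic cadence): the second is a restatement, not a consequent, so this is a repeated phrase rather than a period.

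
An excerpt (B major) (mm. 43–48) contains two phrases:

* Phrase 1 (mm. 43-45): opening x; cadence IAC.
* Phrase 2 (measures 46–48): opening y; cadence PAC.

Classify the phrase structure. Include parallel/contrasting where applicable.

Phrase 1 ends with an imperfect authentic cadence (weaker) and phrase 2 with a perfect authentic cadence (stronger): antecedent + consequent = a period.
The two phrases open with different material (x / y), so the period is contrasting.

contrasting period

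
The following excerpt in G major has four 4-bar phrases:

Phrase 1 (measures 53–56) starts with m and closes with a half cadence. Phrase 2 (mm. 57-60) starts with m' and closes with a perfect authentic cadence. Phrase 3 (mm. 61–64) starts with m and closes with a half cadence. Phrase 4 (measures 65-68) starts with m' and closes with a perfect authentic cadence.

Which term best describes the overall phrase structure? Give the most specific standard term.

The cadence pattern HC–PAC–HC–PAC is weak–strong twice, and phrases 3–4 restate phrases 1–2: a period heard twice, not a double period (which would end weakly at phrase 2).

repeated period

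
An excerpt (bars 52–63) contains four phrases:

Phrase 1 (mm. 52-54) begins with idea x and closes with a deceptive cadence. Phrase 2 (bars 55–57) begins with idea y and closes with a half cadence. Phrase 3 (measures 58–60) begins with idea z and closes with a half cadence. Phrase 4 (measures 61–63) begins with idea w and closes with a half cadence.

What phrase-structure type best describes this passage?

phrase group

Phrase 4 ends with a half cadence, no stronger than phrase 2's half cadence, so the four phrases do not form a double period; nor do phrases 3–4 duplicate 1–2, so it is not a repeated period. With no phrase reaching a conclusive cadence, the passage is a phrase group.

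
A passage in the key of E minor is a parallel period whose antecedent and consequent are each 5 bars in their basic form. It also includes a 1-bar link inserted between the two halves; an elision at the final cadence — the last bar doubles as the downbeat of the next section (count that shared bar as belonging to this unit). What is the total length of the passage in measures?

Basic parallel period: 5 + 5 = 10 bars.
10 (basic form) + 1 (link) = 11.
The elision shares a bar with the next section but does not change this unit's count.

11 measures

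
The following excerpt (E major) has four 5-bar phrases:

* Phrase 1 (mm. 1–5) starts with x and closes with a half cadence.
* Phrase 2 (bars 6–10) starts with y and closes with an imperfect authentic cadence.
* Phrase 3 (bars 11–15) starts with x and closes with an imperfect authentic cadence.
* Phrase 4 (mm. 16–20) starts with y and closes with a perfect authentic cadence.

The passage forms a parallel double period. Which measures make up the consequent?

measures 11–20

In a double period the four phrases pair into a large antecedent (phrases 1–2, ending imperfect authentic cadence) and a large consequent (phrases 3–4, ending perfect authentic cadence). The consequent spans mm. 11-20.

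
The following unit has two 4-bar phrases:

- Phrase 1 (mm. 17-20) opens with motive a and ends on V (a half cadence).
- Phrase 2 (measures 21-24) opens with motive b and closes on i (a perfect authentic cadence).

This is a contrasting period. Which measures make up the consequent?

The phrase ending with the weaker cadence (half cadence) is the antecedent; the one ending more conclusively (perfect authentic cadence) is the consequent. The consequent is measures 21–24.

measures 21–24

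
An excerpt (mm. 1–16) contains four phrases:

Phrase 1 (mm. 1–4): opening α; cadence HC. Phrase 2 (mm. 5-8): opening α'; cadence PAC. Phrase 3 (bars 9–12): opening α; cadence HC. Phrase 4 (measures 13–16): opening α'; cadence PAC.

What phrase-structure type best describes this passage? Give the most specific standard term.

The cadence pattern HC–PAC–HC–PAC is weak–strong twice, and phrases 3–4 restate phrases 1–2: a period heard twice, not a double period (which would end weakly at phrase 2).

repeated period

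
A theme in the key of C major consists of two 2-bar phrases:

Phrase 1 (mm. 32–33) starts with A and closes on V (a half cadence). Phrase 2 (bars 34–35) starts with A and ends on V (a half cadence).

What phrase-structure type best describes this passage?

repeated phrase

Both phrases have the same opening (A) and the same cadence (half cadence): the second is a restatement, not a consequent, so this is a repeated phrase rather than a period.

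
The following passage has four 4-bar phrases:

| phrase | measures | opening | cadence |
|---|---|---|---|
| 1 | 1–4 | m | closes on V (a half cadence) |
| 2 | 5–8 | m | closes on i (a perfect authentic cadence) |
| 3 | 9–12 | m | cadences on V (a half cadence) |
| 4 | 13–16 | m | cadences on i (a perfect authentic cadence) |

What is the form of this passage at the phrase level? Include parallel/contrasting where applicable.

The cadence pattern HC–PAC–HC–PAC is weak–strong twice, and phrases 3–4 restate phrases 1–2: a period heard twice, not a double period (which would end weakly at phrase 2).

repeated period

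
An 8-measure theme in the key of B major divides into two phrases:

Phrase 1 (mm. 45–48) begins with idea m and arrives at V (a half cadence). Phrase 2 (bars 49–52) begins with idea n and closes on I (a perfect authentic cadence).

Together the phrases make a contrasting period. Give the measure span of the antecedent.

The phrase ending with the weaker cadence (half cadence) is the antecedent; the one ending more conclusively (perfect authentic cadence) is the consequent. The antecedent is measures 45–48.

measures 45–48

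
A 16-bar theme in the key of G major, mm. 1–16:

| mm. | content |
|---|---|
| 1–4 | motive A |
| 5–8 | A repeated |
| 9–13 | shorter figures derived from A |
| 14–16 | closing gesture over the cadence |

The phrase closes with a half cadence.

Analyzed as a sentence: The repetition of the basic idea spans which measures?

measures 5–8

The presentation of a sentence is the basic idea (bars 1-4) plus its repetition (mm. 5-8); the repetition of the basic idea is therefore mm. 5–8.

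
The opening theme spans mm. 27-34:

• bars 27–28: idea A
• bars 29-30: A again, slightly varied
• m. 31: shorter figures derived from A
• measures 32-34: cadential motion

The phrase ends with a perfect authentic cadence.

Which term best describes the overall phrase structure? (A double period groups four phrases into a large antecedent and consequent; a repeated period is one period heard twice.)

Basic idea (bars 27–28) + its repetition (bars 29–30) form the presentation; fragmentation and cadence (mm. 31–34) form the continuation — the 8-bar whole is a sentence.

sentence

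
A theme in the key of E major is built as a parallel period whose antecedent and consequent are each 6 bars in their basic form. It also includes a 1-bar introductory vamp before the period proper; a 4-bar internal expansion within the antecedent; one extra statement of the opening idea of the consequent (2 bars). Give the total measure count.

19 measures

Basic parallel period: 6 + 6 = 12 bars.
12 (basic form) + 1 (introduction) + 4 (internal expansion) + 2 (extra statement) = 19.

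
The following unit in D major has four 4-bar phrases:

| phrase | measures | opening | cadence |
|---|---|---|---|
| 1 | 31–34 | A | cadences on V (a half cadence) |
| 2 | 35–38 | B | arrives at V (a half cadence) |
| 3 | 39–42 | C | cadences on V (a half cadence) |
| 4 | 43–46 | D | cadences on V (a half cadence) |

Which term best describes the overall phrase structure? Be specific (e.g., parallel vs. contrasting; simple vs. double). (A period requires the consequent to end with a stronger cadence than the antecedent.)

phrase group

Phrase 4 ends with a half cadence, no stronger than phrase 2's half cadence, so the four phrases do not form a double period; nor do phrases 3–4 duplicate 1–2, so it is not a repeated period. With no phrase reaching a conclusive cadence, the passage is a phrase group.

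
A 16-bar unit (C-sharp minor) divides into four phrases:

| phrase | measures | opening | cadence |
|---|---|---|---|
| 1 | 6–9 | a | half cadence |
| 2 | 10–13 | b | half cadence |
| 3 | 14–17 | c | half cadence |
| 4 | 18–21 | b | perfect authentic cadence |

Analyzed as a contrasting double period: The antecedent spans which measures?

measures 6–13

In a double period the four phrases pair into a large antecedent (phrases 1–2, ending half cadence) and a large consequent (phrases 3–4, ending perfect authentic cadence). The antecedent spans measures 6–13.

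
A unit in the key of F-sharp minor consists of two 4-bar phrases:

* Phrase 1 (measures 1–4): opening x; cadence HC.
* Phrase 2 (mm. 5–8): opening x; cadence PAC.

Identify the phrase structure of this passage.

parallel period

Phrase 1 ends with a half cadence (weaker) and phrase 2 with a perfect authentic cadence (stronger): antecedent + consequent = a period.
The two phrases open with the same material (x / x), so the period is parallel.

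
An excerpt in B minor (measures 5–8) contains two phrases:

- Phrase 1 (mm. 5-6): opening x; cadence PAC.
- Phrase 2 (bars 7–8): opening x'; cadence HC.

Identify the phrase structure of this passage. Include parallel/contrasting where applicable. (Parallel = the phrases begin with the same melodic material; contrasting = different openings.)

The second phrase closes with a half cadence, which is not stronger than the first phrase's perfect authentic cadence; without a weak→strong cadential pair there is no antecedent–consequent relationship, so this is a phrase group rather than a period.

phrase group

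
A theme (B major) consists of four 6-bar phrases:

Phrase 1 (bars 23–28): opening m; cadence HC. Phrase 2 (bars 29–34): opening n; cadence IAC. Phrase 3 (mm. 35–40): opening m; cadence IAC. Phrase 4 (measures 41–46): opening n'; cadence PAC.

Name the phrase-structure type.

parallel double period

Four phrases in two halves: the first half (measures 23–34) ends with an imperfect authentic cadence, the second (bars 35-46) with a perfect authentic cadence — a large antecedent–consequent pair, i.e. a double period.
Phrase 3 begins with the same material as phrase 1, making it parallel.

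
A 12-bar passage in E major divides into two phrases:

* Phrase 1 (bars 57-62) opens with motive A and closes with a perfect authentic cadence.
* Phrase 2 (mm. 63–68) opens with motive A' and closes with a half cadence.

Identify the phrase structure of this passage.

phrase group

The second phrase closes with a half cadence, which is not stronger than the first phrase's perfect authentic cadence; without a weak→strong cadential pair there is no antecedent–consequent relationship, so this is a phrase group rather than a period.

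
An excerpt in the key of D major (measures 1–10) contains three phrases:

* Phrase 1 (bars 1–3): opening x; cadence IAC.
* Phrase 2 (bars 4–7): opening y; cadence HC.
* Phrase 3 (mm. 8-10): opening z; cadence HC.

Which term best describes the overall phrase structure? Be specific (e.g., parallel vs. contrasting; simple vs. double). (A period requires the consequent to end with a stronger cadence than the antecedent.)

phrase group

The final phrase closes with a half cadence, which is not stronger than the preceding half cadence; the 3 phrases lack an overall antecedent–consequent design and so form a phrase group.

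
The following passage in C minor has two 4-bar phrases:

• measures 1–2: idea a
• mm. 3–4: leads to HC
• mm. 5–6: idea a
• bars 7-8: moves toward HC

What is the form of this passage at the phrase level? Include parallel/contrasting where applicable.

repeated phrase

Both phrases have the same opening (a) and the same cadence (half cadence): the second is a restatement, not a consequent, so this is a repeated phrase rather than a period.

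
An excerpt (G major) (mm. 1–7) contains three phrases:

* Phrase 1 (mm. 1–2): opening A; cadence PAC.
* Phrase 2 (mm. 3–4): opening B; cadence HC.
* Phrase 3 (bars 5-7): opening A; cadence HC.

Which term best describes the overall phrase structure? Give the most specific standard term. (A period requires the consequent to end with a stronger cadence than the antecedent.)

The final phrase closes with a half cadence, which is not stronger than the preceding half cadence; the 3 phrases lack an overall antecedent–consequent design and so form a phrase group.

phrase group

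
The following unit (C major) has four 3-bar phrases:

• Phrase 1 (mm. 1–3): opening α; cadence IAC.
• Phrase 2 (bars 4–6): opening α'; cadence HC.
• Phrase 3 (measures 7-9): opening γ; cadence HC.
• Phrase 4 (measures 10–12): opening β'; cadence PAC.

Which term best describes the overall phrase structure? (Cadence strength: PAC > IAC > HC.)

Four phrases in two halves: the first half (mm. 1–6) ends with a half cadence, the second (mm. 7-12) with a perfect authentic cadence — a large antecedent–consequent pair, i.e. a double period.
Phrase 3 begins with different material from phrase 1, making it contrasting.

contrasting double period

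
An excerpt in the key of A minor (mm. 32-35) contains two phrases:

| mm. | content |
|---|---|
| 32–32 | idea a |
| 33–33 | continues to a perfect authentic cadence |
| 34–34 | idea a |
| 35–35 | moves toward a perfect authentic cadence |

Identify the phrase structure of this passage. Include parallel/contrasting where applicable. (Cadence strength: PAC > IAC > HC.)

repeated phrase

Both phrases have the same opening (a) and the same cadence (perfect authentic cadence): the second is a restatement, not a consequent, so this is a repeated phrase rather than a period.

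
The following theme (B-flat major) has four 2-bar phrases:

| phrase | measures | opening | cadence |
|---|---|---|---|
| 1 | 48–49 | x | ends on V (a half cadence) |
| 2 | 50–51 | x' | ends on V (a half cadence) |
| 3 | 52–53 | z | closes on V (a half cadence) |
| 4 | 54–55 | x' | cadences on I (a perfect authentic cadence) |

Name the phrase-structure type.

contrasting double period

Four phrases in two halves: the first half (measures 48–51) ends with a half cadence, the second (mm. 52–55) with a perfect authentic cadence — a large antecedent–consequent pair, i.e. a double period.
Phrase 3 begins with different material from phrase 1, making it contrasting.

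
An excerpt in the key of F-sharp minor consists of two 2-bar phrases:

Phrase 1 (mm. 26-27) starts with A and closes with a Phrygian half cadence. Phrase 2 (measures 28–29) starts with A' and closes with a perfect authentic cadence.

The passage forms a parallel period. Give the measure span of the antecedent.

measures 26–27

The phrase ending with the weaker cadence (Phrygian half cadence) is the antecedent; the one ending more conclusively (perfect authentic cadence) is the consequent. The antecedent is measures 26–27.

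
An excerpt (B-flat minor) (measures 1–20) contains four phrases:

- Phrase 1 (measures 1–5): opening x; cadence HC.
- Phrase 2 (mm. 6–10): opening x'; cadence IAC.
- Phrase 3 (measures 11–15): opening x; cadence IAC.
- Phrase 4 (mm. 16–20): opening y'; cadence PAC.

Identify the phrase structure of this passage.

parallel double period

Four phrases in two halves: the first half (mm. 1-10) ends with an imperfect authentic cadence, the second (mm. 11–20) with a perfect authentic cadence — a large antecedent–consequent pair, i.e. a double period.
Phrase 3 begins with the same material as phrase 1, making it parallel.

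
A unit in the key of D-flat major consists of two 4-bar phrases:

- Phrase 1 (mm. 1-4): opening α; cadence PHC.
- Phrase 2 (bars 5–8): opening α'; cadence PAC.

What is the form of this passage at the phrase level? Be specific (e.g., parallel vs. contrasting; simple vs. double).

Phrase 1 ends with a Phrygian half cadence (weaker) and phrase 2 with a perfect authentic cadence (stronger): antecedent + consequent = a period.
The two phrases open with the same material (α / α'), so the period is parallel.

parallel period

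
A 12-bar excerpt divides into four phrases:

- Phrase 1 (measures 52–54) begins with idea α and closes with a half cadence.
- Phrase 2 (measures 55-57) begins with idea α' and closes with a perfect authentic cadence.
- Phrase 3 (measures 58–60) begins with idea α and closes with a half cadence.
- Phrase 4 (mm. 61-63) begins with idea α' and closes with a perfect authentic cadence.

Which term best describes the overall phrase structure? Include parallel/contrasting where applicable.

repeated period

The cadence pattern HC–PAC–HC–PAC is weak–strong twice, and phrases 3–4 restate phrases 1–2: a period heard twice, not a double period (which would end weakly at phrase 2).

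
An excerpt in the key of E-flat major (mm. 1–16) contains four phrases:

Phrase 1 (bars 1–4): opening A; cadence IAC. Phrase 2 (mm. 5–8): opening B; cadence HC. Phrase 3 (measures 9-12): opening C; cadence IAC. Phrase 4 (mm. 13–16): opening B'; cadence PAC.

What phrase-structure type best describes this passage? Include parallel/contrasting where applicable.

contrasting double period

Four phrases in two halves: the first half (mm. 1-8) ends with a half cadence, the second (bars 9–16) with a perfect authentic cadence — a large antecedent–consequent pair, i.e. a double period.
Phrase 3 begins with different material from phrase 1, making it contrasting.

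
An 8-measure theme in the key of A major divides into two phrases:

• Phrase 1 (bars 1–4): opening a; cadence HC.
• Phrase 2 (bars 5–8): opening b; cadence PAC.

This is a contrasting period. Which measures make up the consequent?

measures 5–8

The phrase ending with the weaker cadence (half cadence) is the antecedent; the one ending more conclusively (perfect authentic cadence) is the consequent. The consequent is measures 5–8.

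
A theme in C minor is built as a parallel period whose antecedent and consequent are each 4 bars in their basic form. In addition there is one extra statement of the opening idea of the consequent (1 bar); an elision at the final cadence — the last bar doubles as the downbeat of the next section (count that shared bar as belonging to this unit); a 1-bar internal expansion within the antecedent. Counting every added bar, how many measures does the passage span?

10 measures

Basic parallel period: 4 + 4 = 8 bars.
8 (basic form) + 1 (extra statement) + 1 (internal expansion) = 10.
The elision shares a bar with the next section but does not change this unit's count.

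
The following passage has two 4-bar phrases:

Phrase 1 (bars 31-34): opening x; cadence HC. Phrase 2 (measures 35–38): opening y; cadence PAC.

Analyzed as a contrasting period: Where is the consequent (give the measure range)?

measures 35–38

The antecedent is the phrase ending with the weaker cadence (half cadence, phrase 1) and the consequent the one ending more conclusively (perfect authentic cadence, phrase 2); the consequent is measures 35-38.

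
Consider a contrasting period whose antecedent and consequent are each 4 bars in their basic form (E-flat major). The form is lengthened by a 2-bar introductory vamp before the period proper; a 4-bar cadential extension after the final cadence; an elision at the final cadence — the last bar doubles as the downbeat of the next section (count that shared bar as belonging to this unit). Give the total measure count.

14 measures

Basic contrasting period: 4 + 4 = 8 bars.
8 (basic form) + 2 (introduction) + 4 (cadential extension) = 14.
The elision shares a bar with the next section but does not change this unit's count.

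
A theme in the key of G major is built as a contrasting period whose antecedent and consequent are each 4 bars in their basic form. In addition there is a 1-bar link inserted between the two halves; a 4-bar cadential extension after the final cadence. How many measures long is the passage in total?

Basic contrasting period: 4 + 4 = 8 bars.
8 (basic form) + 1 (link) + 4 (cadential extension) = 13.

13 measures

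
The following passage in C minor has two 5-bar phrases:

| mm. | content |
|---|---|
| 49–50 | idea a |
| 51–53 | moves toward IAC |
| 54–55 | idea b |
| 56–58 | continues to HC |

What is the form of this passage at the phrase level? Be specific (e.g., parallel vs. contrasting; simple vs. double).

The second phrase closes with a half cadence, which is not stronger than the first phrase's imperfect authentic cadence; without a weak→strong cadential pair there is no antecedent–consequent relationship, so this is a phrase group rather than a period.

phrase group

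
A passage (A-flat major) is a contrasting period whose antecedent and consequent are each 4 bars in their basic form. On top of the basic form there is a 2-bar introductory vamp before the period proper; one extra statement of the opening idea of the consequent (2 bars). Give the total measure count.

Basic contrasting period: 4 + 4 = 8 bars.
8 (basic form) + 2 (introduction) + 2 (extra statement) = 12.

12 measures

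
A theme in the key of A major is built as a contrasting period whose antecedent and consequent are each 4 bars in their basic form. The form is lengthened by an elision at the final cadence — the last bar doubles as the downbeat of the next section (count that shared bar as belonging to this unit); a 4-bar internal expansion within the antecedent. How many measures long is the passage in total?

Basic contrasting period: 4 + 4 = 8 bars.
8 (basic form) + 4 (internal expansion) = 12.
The elision shares a bar with the next section but does not change this unit's count.

12 measures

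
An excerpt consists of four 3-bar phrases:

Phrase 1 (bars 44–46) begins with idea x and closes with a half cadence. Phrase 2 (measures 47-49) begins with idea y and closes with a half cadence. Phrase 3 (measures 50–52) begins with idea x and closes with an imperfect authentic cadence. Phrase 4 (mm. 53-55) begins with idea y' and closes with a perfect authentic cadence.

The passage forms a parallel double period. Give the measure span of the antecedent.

In a double period the first pair of phrases (ending half cadence) is the large antecedent and the second pair (ending perfect authentic cadence) is the large consequent; the antecedent is measures 44–49.

measures 44–49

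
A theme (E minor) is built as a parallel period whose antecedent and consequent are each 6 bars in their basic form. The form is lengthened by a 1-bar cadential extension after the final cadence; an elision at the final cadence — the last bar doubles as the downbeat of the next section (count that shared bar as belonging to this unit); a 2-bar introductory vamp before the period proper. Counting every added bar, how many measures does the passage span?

Basic parallel period: 6 + 6 = 12 bars.
12 (basic form) + 1 (cadential extension) + 2 (introduction) = 15.
The elision shares a bar with the next section but does not change this unit's count.

15 measures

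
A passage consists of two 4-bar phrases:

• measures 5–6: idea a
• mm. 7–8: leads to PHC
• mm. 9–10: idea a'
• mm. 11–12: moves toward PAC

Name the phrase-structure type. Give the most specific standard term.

parallel period

Phrase 1 ends with a Phrygian half cadence (weaker) and phrase 2 with a perfect authentic cadence (stronger): antecedent + consequent = a period.
The two phrases open with the same material (a / a'), so the period is parallel.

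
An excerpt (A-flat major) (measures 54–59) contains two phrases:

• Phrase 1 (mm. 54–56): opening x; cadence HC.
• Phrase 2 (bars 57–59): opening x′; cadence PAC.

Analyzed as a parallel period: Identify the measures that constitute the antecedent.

measures 54–56

The antecedent is the phrase ending with the weaker cadence (half cadence, phrase 1) and the consequent the one ending more conclusively (perfect authentic cadence, phrase 2); the antecedent is bars 54–56.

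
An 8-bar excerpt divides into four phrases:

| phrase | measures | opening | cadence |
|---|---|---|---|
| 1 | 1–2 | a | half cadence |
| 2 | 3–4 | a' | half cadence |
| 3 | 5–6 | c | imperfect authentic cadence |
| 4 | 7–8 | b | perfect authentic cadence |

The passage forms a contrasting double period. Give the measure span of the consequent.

In a double period the first pair of phrases (ending half cadence) is the large antecedent and the second pair (ending perfect authentic cadence) is the large consequent; the consequent is measures 5–8.

measures 5–8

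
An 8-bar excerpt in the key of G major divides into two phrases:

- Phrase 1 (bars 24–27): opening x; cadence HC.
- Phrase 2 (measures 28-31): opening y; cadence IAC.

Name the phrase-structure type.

contrasting period

Phrase 1 ends with a half cadence (weaker) and phrase 2 with an imperfect authentic cadence (stronger): antecedent + consequent = a period.
The two phrases open with different material (x / y), so the period is contrasting.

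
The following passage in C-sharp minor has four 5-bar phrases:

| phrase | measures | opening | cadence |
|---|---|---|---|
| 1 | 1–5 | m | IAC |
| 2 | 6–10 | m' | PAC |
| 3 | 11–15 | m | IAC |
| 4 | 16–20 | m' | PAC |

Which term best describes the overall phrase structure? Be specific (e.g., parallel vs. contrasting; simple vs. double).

The cadence pattern IAC–PAC–IAC–PAC is weak–strong twice, and phrases 3–4 restate phrases 1–2: a period heard twice, not a double period (which would end weakly at phrase 2).

repeated period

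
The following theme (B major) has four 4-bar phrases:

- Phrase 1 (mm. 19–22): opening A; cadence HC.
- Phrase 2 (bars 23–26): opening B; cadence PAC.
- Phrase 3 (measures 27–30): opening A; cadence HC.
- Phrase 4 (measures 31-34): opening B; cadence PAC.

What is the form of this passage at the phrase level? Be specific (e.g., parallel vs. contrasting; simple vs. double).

The cadence pattern HC–PAC–HC–PAC is weak–strong twice, and phrases 3–4 restate phrases 1–2: a period heard twice, not a double period (which would end weakly at phrase 2).

repeated period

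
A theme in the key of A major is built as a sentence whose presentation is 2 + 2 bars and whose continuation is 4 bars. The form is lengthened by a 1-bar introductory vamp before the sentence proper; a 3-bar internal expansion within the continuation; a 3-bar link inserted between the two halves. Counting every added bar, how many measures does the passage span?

15 measures

Basic sentence: 2 + 2 + 4 = 8 bars.
8 (basic form) + 1 (introduction) + 3 (internal expansion) + 3 (link) = 15.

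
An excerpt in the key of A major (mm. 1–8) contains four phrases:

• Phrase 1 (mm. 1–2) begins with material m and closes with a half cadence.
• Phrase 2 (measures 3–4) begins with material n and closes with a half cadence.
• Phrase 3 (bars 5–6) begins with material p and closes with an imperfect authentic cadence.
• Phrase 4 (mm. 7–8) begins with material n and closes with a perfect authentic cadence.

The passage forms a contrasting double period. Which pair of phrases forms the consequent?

In a double period the first pair of phrases (ending half cadence) is the large antecedent and the second pair (ending perfect authentic cadence) is the large consequent; the consequent is phrases 3 and 4.

phrases 3 and 4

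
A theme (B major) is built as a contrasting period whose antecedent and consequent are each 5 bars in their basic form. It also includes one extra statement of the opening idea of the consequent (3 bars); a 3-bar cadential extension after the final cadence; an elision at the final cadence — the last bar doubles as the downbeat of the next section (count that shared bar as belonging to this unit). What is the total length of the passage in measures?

16 measures

Basic contrasting period: 5 + 5 = 10 bars.
10 (basic form) + 3 (extra statement) + 3 (cadential extension) = 16.
The elision shares a bar with the next section but does not change this unit's count.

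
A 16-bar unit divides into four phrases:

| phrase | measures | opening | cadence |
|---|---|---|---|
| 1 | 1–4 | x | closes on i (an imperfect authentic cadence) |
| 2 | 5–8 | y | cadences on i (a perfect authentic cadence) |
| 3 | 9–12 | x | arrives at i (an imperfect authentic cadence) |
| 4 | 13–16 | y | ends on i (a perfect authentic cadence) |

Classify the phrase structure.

The cadence pattern IAC–PAC–IAC–PAC is weak–strong twice, and phrases 3–4 restate phrases 1–2: a period heard twice, not a double period (which would end weakly at phrase 2).

repeated period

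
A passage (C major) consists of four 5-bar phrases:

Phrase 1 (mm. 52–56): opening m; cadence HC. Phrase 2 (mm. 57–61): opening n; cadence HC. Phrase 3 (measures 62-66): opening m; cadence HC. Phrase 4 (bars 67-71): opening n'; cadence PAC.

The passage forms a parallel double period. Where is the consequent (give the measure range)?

In a double period the four phrases pair into a large antecedent (phrases 1–2, ending half cadence) and a large consequent (phrases 3–4, ending perfect authentic cadence). The consequent spans mm. 62–71.

measures 62–71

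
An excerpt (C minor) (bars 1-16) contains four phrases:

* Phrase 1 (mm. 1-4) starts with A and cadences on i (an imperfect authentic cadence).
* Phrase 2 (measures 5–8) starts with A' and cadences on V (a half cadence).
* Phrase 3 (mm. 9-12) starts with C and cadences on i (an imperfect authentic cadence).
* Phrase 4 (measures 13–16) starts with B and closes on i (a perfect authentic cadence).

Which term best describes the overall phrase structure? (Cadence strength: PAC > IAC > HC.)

Four phrases in two halves: the first half (measures 1-8) ends with a half cadence, the second (mm. 9-16) with a perfect authentic cadence — a large antecedent–consequent pair, i.e. a double period.
Phrase 3 begins with different material from phrase 1, making it contrasting.

contrasting double period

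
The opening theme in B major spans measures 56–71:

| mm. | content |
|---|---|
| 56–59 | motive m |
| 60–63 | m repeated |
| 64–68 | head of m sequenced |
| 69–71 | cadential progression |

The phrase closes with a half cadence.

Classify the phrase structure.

Basic idea (mm. 56–59) + its repetition (mm. 60–63) form the presentation; fragmentation and cadence (measures 64–71) form the continuation — the 16-bar whole is a sentence.

sentence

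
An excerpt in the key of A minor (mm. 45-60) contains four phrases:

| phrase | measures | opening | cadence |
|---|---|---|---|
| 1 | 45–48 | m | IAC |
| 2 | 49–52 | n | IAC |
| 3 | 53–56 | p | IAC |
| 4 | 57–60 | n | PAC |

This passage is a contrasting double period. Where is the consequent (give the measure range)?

In a double period the four phrases pair into a large antecedent (phrases 1–2, ending imperfect authentic cadence) and a large consequent (phrases 3–4, ending perfect authentic cadence). The consequent spans mm. 53–60.

measures 53–60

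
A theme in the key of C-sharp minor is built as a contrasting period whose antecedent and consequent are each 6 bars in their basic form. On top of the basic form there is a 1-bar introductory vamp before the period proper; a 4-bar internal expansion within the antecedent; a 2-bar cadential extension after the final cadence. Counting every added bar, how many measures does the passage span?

Basic contrasting period: 6 + 6 = 12 bars.
12 (basic form) + 1 (introduction) + 4 (internal expansion) + 2 (cadential extension) = 19.

19 measures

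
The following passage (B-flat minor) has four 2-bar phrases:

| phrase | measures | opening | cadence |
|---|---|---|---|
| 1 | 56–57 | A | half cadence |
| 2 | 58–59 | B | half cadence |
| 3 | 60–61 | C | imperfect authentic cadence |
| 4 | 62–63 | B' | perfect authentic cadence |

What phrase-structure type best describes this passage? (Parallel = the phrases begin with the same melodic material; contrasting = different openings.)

Four phrases in two halves: the first half (measures 56–59) ends with a half cadence, the second (bars 60–63) with a perfect authentic cadence — a large antecedent–consequent pair, i.e. a double period.
Phrase 3 begins with different material from phrase 1, making it contrasting.

contrasting double period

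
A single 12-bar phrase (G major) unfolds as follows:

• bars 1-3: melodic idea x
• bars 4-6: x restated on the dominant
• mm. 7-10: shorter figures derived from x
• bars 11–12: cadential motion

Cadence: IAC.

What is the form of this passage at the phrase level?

Basic idea (mm. 1–3) + its repetition (measures 4–6) form the presentation; fragmentation and cadence (mm. 7–12) form the continuation — the 12-bar whole is a sentence.

sentence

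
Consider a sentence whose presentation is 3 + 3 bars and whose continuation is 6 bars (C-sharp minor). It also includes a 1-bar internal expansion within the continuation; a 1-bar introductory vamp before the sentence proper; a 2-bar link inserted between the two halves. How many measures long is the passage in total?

Basic sentence: 3 + 3 + 6 = 12 bars.
12 (basic form) + 1 (internal expansion) + 1 (introduction) + 2 (link) = 16.

16 measures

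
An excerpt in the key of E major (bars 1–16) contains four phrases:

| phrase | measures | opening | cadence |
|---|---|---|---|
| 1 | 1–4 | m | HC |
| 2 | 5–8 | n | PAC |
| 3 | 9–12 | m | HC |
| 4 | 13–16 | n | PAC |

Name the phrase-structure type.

repeated period

The cadence pattern HC–PAC–HC–PAC is weak–strong twice, and phrases 3–4 restate phrases 1–2: a period heard twice, not a double period (which would end weakly at phrase 2).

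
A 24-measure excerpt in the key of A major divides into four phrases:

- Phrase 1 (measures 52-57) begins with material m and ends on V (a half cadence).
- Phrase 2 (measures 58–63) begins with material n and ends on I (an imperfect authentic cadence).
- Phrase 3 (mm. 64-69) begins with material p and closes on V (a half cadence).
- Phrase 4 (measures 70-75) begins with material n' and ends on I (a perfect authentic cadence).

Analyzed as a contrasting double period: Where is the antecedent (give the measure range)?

In a double period the four phrases pair into a large antecedent (phrases 1–2, ending imperfect authentic cadence) and a large consequent (phrases 3–4, ending perfect authentic cadence). The antecedent spans mm. 52–63.

measures 52–63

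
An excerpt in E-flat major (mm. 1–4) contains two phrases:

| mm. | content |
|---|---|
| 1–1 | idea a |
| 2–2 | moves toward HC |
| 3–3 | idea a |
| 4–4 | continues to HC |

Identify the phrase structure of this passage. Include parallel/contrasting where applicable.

repeated phrase

Both phrases have the same opening (a) and the same cadence (half cadence): the second is a restatement, not a consequent, so this is a repeated phrase rather than a period.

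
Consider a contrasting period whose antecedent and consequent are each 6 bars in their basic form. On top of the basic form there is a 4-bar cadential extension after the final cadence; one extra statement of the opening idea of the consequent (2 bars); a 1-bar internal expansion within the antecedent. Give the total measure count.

19 measures

Basic contrasting period: 6 + 6 = 12 bars.
12 (basic form) + 4 (cadential extension) + 2 (extra statement) + 1 (internal expansion) = 19.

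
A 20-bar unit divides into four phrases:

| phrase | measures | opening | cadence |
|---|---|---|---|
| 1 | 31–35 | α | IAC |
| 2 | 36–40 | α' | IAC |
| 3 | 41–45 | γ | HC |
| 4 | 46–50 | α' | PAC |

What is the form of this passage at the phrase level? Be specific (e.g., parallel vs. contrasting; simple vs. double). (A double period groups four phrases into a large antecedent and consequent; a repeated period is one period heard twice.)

Four phrases in two halves: the first half (bars 31–40) ends with an imperfect authentic cadence, the second (bars 41–50) with a perfect authentic cadence — a large antecedent–consequent pair, i.e. a double period.
Phrase 3 begins with different material from phrase 1, making it contrasting.

contrasting double period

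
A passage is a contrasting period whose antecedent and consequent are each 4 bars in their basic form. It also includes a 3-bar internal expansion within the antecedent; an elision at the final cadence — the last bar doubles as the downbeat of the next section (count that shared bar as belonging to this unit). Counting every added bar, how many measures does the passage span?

11 measures

Basic contrasting period: 4 + 4 = 8 bars.
8 (basic form) + 3 (internal expansion) = 11.
The elision shares a bar with the next section but does not change this unit's count.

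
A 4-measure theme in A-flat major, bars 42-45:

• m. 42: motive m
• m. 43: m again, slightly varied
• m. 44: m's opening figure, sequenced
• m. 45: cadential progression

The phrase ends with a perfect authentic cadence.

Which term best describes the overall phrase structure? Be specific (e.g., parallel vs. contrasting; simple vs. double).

Basic idea (bar 42) + its repetition (m. 43) form the presentation; fragmentation and cadence (mm. 44-45) form the continuation — the 4-bar whole is a sentence.

sentence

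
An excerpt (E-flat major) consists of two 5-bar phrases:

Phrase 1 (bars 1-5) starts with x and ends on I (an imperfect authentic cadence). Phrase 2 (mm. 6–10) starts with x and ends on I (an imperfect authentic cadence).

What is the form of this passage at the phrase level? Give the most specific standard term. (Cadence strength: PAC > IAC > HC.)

repeated phrase

Both phrases have the same opening (x) and the same cadence (imperfect authentic cadence): the second is a restatement, not a consequent, so this is a repeated phrase rather than a period.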